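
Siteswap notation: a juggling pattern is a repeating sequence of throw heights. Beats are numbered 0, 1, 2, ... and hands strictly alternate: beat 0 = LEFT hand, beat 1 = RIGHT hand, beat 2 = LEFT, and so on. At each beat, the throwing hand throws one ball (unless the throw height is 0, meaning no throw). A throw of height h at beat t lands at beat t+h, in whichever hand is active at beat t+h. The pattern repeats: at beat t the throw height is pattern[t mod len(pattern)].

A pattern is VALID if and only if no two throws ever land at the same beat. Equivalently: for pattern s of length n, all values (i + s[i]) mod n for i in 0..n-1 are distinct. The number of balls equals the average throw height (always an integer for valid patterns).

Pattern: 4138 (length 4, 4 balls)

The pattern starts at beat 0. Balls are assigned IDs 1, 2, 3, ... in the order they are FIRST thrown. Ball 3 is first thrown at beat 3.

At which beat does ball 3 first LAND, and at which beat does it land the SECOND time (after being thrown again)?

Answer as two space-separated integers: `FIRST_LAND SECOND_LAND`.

Beat 0 (L): throw ball1 h=4 -> lands@4:L; in-air after throw: [b1@4:L]
Beat 1 (R): throw ball2 h=1 -> lands@2:L; in-air after throw: [b2@2:L b1@4:L]
Beat 2 (L): throw ball2 h=3 -> lands@5:R; in-air after throw: [b1@4:L b2@5:R]
Beat 3 (R): throw ball3 h=8 -> lands@11:R; in-air after throw: [b1@4:L b2@5:R b3@11:R]
Beat 4 (L): throw ball1 h=4 -> lands@8:L; in-air after throw: [b2@5:R b1@8:L b3@11:R]
Beat 5 (R): throw ball2 h=1 -> lands@6:L; in-air after throw: [b2@6:L b1@8:L b3@11:R]
Beat 6 (L): throw ball2 h=3 -> lands@9:R; in-air after throw: [b1@8:L b2@9:R b3@11:R]
Beat 7 (R): throw ball4 h=8 -> lands@15:R; in-air after throw: [b1@8:L b2@9:R b3@11:R b4@15:R]
Beat 8 (L): throw ball1 h=4 -> lands@12:L; in-air after throw: [b2@9:R b3@11:R b1@12:L b4@15:R]
Beat 9 (R): throw ball2 h=1 -> lands@10:L; in-air after throw: [b2@10:L b3@11:R b1@12:L b4@15:R]
Beat 10 (L): throw ball2 h=3 -> lands@13:R; in-air after throw: [b3@11:R b1@12:L b2@13:R b4@15:R]
Beat 11 (R): throw ball3 h=8 -> lands@19:R; in-air after throw: [b1@12:L b2@13:R b4@15:R b3@19:R]
Ball 3: thrown@3 h=8 -> first land @11; rethrown@11 h=8 -> second land @19

Answer: 11 19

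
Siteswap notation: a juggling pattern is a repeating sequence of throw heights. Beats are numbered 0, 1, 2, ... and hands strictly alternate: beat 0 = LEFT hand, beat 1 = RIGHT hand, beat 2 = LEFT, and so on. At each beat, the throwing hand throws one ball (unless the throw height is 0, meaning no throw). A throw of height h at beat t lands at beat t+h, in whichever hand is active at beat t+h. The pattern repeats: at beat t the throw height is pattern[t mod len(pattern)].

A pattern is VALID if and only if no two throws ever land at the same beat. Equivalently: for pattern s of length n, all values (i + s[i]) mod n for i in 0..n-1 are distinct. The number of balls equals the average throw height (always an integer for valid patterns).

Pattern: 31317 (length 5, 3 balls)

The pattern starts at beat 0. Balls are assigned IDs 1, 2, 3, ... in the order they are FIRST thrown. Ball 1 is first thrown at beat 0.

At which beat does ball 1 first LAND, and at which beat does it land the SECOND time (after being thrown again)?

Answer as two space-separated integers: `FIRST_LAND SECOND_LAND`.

Answer: 3 4

Derivation:
Beat 0 (L): throw ball1 h=3 -> lands@3:R; in-air after throw: [b1@3:R]
Beat 1 (R): throw ball2 h=1 -> lands@2:L; in-air after throw: [b2@2:L b1@3:R]
Beat 2 (L): throw ball2 h=3 -> lands@5:R; in-air after throw: [b1@3:R b2@5:R]
Beat 3 (R): throw ball1 h=1 -> lands@4:L; in-air after throw: [b1@4:L b2@5:R]
Beat 4 (L): throw ball1 h=7 -> lands@11:R; in-air after throw: [b2@5:R b1@11:R]
Ball 1: thrown@0 h=3 -> first land @3; rethrown@3 h=1 -> second land @4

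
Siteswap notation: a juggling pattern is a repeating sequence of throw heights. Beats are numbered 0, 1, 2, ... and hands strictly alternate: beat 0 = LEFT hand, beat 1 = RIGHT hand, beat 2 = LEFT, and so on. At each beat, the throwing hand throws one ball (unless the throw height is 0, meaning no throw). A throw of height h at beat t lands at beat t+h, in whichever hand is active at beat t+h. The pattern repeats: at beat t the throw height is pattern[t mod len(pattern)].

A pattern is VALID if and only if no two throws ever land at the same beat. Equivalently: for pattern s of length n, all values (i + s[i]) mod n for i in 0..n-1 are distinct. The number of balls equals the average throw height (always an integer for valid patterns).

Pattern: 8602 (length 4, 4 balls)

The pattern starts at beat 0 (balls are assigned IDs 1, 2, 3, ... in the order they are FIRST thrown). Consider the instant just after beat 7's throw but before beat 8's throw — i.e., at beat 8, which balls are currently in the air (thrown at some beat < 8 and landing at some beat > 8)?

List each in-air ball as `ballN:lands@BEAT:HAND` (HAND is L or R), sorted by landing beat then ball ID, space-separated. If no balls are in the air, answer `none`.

Answer: ball2:lands@9:R ball3:lands@11:R ball4:lands@12:L

Derivation:
Beat 0 (L): throw ball1 h=8 -> lands@8:L; in-air after throw: [b1@8:L]
Beat 1 (R): throw ball2 h=6 -> lands@7:R; in-air after throw: [b2@7:R b1@8:L]
Beat 3 (R): throw ball3 h=2 -> lands@5:R; in-air after throw: [b3@5:R b2@7:R b1@8:L]
Beat 4 (L): throw ball4 h=8 -> lands@12:L; in-air after throw: [b3@5:R b2@7:R b1@8:L b4@12:L]
Beat 5 (R): throw ball3 h=6 -> lands@11:R; in-air after throw: [b2@7:R b1@8:L b3@11:R b4@12:L]
Beat 7 (R): throw ball2 h=2 -> lands@9:R; in-air after throw: [b1@8:L b2@9:R b3@11:R b4@12:L]
Beat 8 (L): throw ball1 h=8 -> lands@16:L; in-air after throw: [b2@9:R b3@11:R b4@12:L b1@16:L]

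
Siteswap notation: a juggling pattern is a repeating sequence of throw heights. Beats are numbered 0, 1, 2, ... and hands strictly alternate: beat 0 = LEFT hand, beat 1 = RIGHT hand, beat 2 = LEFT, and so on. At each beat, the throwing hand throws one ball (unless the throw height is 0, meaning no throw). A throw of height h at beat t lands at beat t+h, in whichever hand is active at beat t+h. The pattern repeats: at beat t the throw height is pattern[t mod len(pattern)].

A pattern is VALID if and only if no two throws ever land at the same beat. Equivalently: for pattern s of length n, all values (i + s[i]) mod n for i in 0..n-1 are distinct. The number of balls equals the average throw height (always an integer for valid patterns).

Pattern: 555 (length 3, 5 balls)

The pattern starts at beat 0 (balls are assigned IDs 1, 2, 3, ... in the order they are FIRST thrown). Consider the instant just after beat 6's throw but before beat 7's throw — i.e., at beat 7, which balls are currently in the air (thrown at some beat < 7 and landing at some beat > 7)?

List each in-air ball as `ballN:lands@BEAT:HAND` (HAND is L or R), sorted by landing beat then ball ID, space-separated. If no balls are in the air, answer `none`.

Beat 0 (L): throw ball1 h=5 -> lands@5:R; in-air after throw: [b1@5:R]
Beat 1 (R): throw ball2 h=5 -> lands@6:L; in-air after throw: [b1@5:R b2@6:L]
Beat 2 (L): throw ball3 h=5 -> lands@7:R; in-air after throw: [b1@5:R b2@6:L b3@7:R]
Beat 3 (R): throw ball4 h=5 -> lands@8:L; in-air after throw: [b1@5:R b2@6:L b3@7:R b4@8:L]
Beat 4 (L): throw ball5 h=5 -> lands@9:R; in-air after throw: [b1@5:R b2@6:L b3@7:R b4@8:L b5@9:R]
Beat 5 (R): throw ball1 h=5 -> lands@10:L; in-air after throw: [b2@6:L b3@7:R b4@8:L b5@9:R b1@10:L]
Beat 6 (L): throw ball2 h=5 -> lands@11:R; in-air after throw: [b3@7:R b4@8:L b5@9:R b1@10:L b2@11:R]
Beat 7 (R): throw ball3 h=5 -> lands@12:L; in-air after throw: [b4@8:L b5@9:R b1@10:L b2@11:R b3@12:L]

Answer: ball4:lands@8:L ball5:lands@9:R ball1:lands@10:L ball2:lands@11:R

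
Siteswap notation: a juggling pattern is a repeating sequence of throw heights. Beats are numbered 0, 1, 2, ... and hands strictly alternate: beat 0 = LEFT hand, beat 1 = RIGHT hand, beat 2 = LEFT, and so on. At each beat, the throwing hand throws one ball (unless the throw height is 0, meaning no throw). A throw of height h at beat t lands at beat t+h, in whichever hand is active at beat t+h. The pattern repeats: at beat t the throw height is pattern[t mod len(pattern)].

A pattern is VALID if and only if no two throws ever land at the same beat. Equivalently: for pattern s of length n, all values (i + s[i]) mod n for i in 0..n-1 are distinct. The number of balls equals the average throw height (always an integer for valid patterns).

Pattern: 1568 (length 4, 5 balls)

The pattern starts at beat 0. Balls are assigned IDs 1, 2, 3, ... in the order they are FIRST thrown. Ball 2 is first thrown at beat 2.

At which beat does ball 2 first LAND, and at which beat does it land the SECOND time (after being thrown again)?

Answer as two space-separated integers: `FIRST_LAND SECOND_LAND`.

Beat 0 (L): throw ball1 h=1 -> lands@1:R; in-air after throw: [b1@1:R]
Beat 1 (R): throw ball1 h=5 -> lands@6:L; in-air after throw: [b1@6:L]
Beat 2 (L): throw ball2 h=6 -> lands@8:L; in-air after throw: [b1@6:L b2@8:L]
Beat 3 (R): throw ball3 h=8 -> lands@11:R; in-air after throw: [b1@6:L b2@8:L b3@11:R]
Beat 4 (L): throw ball4 h=1 -> lands@5:R; in-air after throw: [b4@5:R b1@6:L b2@8:L b3@11:R]
Beat 5 (R): throw ball4 h=5 -> lands@10:L; in-air after throw: [b1@6:L b2@8:L b4@10:L b3@11:R]
Beat 6 (L): throw ball1 h=6 -> lands@12:L; in-air after throw: [b2@8:L b4@10:L b3@11:R b1@12:L]
Beat 7 (R): throw ball5 h=8 -> lands@15:R; in-air after throw: [b2@8:L b4@10:L b3@11:R b1@12:L b5@15:R]
Beat 8 (L): throw ball2 h=1 -> lands@9:R; in-air after throw: [b2@9:R b4@10:L b3@11:R b1@12:L b5@15:R]
Beat 9 (R): throw ball2 h=5 -> lands@14:L; in-air after throw: [b4@10:L b3@11:R b1@12:L b2@14:L b5@15:R]
Ball 2: thrown@2 h=6 -> first land @8; rethrown@8 h=1 -> second land @9

Answer: 8 9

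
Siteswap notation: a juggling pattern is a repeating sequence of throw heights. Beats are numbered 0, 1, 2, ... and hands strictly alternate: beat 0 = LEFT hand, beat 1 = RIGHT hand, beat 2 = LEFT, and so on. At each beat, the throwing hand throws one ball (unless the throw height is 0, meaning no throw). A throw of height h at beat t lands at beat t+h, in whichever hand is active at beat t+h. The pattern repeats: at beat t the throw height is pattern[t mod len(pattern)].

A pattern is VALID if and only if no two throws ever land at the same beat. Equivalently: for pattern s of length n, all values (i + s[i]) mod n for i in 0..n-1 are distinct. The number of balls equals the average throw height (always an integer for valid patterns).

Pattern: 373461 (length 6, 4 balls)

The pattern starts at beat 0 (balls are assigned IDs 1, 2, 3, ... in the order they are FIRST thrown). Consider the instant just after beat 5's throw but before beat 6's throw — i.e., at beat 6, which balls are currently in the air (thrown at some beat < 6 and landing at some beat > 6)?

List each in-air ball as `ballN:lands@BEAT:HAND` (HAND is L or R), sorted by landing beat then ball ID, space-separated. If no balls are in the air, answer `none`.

Answer: ball1:lands@7:R ball2:lands@8:L ball4:lands@10:L

Derivation:
Beat 0 (L): throw ball1 h=3 -> lands@3:R; in-air after throw: [b1@3:R]
Beat 1 (R): throw ball2 h=7 -> lands@8:L; in-air after throw: [b1@3:R b2@8:L]
Beat 2 (L): throw ball3 h=3 -> lands@5:R; in-air after throw: [b1@3:R b3@5:R b2@8:L]
Beat 3 (R): throw ball1 h=4 -> lands@7:R; in-air after throw: [b3@5:R b1@7:R b2@8:L]
Beat 4 (L): throw ball4 h=6 -> lands@10:L; in-air after throw: [b3@5:R b1@7:R b2@8:L b4@10:L]
Beat 5 (R): throw ball3 h=1 -> lands@6:L; in-air after throw: [b3@6:L b1@7:R b2@8:L b4@10:L]
Beat 6 (L): throw ball3 h=3 -> lands@9:R; in-air after throw: [b1@7:R b2@8:L b3@9:R b4@10:L]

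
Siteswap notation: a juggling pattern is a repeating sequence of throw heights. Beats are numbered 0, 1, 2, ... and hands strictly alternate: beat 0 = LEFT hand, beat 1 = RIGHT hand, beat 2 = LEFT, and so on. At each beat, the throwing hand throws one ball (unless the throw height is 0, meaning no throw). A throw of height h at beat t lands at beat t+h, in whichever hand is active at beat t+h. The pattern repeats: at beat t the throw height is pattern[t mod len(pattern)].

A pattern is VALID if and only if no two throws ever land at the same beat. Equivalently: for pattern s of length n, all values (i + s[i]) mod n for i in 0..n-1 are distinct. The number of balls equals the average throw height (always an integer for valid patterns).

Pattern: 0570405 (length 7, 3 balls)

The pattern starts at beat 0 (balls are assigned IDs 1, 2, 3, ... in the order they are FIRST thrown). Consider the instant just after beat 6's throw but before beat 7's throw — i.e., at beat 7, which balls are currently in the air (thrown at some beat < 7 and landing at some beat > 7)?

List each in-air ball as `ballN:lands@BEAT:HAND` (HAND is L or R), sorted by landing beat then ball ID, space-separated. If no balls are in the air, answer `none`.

Beat 1 (R): throw ball1 h=5 -> lands@6:L; in-air after throw: [b1@6:L]
Beat 2 (L): throw ball2 h=7 -> lands@9:R; in-air after throw: [b1@6:L b2@9:R]
Beat 4 (L): throw ball3 h=4 -> lands@8:L; in-air after throw: [b1@6:L b3@8:L b2@9:R]
Beat 6 (L): throw ball1 h=5 -> lands@11:R; in-air after throw: [b3@8:L b2@9:R b1@11:R]

Answer: ball3:lands@8:L ball2:lands@9:R ball1:lands@11:R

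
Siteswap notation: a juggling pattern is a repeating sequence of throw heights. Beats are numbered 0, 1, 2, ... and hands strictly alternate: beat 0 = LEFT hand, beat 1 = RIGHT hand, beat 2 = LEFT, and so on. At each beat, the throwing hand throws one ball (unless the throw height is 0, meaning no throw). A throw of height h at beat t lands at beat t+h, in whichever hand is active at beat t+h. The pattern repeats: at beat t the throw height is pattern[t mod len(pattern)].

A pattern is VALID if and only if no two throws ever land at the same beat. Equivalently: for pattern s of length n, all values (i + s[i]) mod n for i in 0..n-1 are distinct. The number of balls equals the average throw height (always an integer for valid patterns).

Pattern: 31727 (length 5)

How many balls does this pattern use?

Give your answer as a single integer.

Pattern = [3, 1, 7, 2, 7], length n = 5
  position 0: throw height = 3, running sum = 3
  position 1: throw height = 1, running sum = 4
  position 2: throw height = 7, running sum = 11
  position 3: throw height = 2, running sum = 13
  position 4: throw height = 7, running sum = 20
Total sum = 20; balls = sum / n = 20 / 5 = 4

Answer: 4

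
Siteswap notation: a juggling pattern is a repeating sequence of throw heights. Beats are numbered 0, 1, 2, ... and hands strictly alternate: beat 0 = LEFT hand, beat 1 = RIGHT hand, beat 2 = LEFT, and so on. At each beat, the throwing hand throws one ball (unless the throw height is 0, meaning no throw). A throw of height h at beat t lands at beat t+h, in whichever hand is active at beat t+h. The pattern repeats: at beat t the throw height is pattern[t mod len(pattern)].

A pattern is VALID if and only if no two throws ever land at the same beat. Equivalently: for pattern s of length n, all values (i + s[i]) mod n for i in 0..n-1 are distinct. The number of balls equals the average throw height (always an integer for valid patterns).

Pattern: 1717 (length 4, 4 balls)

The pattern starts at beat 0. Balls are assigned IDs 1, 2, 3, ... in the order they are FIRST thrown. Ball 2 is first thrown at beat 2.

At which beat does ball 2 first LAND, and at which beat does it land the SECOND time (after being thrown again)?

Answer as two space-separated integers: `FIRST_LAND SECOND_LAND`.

Answer: 3 10

Derivation:
Beat 0 (L): throw ball1 h=1 -> lands@1:R; in-air after throw: [b1@1:R]
Beat 1 (R): throw ball1 h=7 -> lands@8:L; in-air after throw: [b1@8:L]
Beat 2 (L): throw ball2 h=1 -> lands@3:R; in-air after throw: [b2@3:R b1@8:L]
Beat 3 (R): throw ball2 h=7 -> lands@10:L; in-air after throw: [b1@8:L b2@10:L]
Beat 4 (L): throw ball3 h=1 -> lands@5:R; in-air after throw: [b3@5:R b1@8:L b2@10:L]
Beat 5 (R): throw ball3 h=7 -> lands@12:L; in-air after throw: [b1@8:L b2@10:L b3@12:L]
Beat 6 (L): throw ball4 h=1 -> lands@7:R; in-air after throw: [b4@7:R b1@8:L b2@10:L b3@12:L]
Beat 7 (R): throw ball4 h=7 -> lands@14:L; in-air after throw: [b1@8:L b2@10:L b3@12:L b4@14:L]
Beat 8 (L): throw ball1 h=1 -> lands@9:R; in-air after throw: [b1@9:R b2@10:L b3@12:L b4@14:L]
Beat 9 (R): throw ball1 h=7 -> lands@16:L; in-air after throw: [b2@10:L b3@12:L b4@14:L b1@16:L]
Beat 10 (L): throw ball2 h=1 -> lands@11:R; in-air after throw: [b2@11:R b3@12:L b4@14:L b1@16:L]
Ball 2: thrown@2 h=1 -> first land @3; rethrown@3 h=7 -> second land @10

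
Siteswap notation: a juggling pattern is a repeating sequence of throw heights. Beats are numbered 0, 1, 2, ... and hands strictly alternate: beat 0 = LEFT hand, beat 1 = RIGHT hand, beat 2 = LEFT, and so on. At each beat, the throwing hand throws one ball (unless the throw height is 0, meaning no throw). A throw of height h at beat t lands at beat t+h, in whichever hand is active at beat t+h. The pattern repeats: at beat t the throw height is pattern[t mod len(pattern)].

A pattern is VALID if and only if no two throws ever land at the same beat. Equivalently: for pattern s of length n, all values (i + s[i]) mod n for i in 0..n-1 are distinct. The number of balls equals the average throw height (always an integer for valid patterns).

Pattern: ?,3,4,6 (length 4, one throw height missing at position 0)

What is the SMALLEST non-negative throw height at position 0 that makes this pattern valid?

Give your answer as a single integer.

Answer: 3

Derivation:
i=0: s[i]=? (unknown)
i=1: (1 + 3) mod 4 = 0
i=2: (2 + 4) mod 4 = 2
i=3: (3 + 6) mod 4 = 1
Known residues: [0, 1, 2]; need a permutation of 0..3, so missing residue r = 3
Need (0 + s) mod 4 = 3; smallest s = (3 - 0) mod 4 = 3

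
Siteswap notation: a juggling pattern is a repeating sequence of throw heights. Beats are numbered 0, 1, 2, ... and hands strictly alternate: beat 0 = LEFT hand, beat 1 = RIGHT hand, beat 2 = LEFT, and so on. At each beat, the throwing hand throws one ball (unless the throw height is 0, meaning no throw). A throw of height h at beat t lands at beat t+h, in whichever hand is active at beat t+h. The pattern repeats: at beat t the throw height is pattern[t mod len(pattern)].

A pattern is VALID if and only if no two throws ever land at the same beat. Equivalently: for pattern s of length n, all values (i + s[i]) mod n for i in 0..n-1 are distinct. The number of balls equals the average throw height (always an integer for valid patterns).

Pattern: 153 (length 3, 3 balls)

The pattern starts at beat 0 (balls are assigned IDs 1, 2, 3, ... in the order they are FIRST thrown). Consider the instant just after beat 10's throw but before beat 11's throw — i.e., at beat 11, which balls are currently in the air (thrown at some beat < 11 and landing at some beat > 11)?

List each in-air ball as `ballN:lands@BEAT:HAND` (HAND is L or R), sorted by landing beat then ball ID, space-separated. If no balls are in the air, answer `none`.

Answer: ball1:lands@12:L ball3:lands@15:R

Derivation:
Beat 0 (L): throw ball1 h=1 -> lands@1:R; in-air after throw: [b1@1:R]
Beat 1 (R): throw ball1 h=5 -> lands@6:L; in-air after throw: [b1@6:L]
Beat 2 (L): throw ball2 h=3 -> lands@5:R; in-air after throw: [b2@5:R b1@6:L]
Beat 3 (R): throw ball3 h=1 -> lands@4:L; in-air after throw: [b3@4:L b2@5:R b1@6:L]
Beat 4 (L): throw ball3 h=5 -> lands@9:R; in-air after throw: [b2@5:R b1@6:L b3@9:R]
Beat 5 (R): throw ball2 h=3 -> lands@8:L; in-air after throw: [b1@6:L b2@8:L b3@9:R]
Beat 6 (L): throw ball1 h=1 -> lands@7:R; in-air after throw: [b1@7:R b2@8:L b3@9:R]
Beat 7 (R): throw ball1 h=5 -> lands@12:L; in-air after throw: [b2@8:L b3@9:R b1@12:L]
Beat 8 (L): throw ball2 h=3 -> lands@11:R; in-air after throw: [b3@9:R b2@11:R b1@12:L]
Beat 9 (R): throw ball3 h=1 -> lands@10:L; in-air after throw: [b3@10:L b2@11:R b1@12:L]
Beat 10 (L): throw ball3 h=5 -> lands@15:R; in-air after throw: [b2@11:R b1@12:L b3@15:R]
Beat 11 (R): throw ball2 h=3 -> lands@14:L; in-air after throw: [b1@12:L b2@14:L b3@15:R]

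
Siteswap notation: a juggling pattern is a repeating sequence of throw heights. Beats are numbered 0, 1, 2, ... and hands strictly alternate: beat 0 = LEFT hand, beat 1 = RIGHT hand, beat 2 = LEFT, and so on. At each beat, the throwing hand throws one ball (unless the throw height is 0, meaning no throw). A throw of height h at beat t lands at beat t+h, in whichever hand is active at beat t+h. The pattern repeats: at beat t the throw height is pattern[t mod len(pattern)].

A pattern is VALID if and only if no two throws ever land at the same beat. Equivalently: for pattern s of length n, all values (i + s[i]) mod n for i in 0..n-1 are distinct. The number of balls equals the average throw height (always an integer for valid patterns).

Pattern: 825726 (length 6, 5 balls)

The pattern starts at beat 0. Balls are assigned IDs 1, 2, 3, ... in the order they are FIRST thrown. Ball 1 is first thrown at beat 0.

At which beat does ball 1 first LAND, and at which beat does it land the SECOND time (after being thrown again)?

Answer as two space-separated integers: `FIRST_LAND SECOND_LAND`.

Beat 0 (L): throw ball1 h=8 -> lands@8:L; in-air after throw: [b1@8:L]
Beat 1 (R): throw ball2 h=2 -> lands@3:R; in-air after throw: [b2@3:R b1@8:L]
Beat 2 (L): throw ball3 h=5 -> lands@7:R; in-air after throw: [b2@3:R b3@7:R b1@8:L]
Beat 3 (R): throw ball2 h=7 -> lands@10:L; in-air after throw: [b3@7:R b1@8:L b2@10:L]
Beat 4 (L): throw ball4 h=2 -> lands@6:L; in-air after throw: [b4@6:L b3@7:R b1@8:L b2@10:L]
Beat 5 (R): throw ball5 h=6 -> lands@11:R; in-air after throw: [b4@6:L b3@7:R b1@8:L b2@10:L b5@11:R]
Beat 6 (L): throw ball4 h=8 -> lands@14:L; in-air after throw: [b3@7:R b1@8:L b2@10:L b5@11:R b4@14:L]
Beat 7 (R): throw ball3 h=2 -> lands@9:R; in-air after throw: [b1@8:L b3@9:R b2@10:L b5@11:R b4@14:L]
Beat 8 (L): throw ball1 h=5 -> lands@13:R; in-air after throw: [b3@9:R b2@10:L b5@11:R b1@13:R b4@14:L]
Beat 9 (R): throw ball3 h=7 -> lands@16:L; in-air after throw: [b2@10:L b5@11:R b1@13:R b4@14:L b3@16:L]
Beat 10 (L): throw ball2 h=2 -> lands@12:L; in-air after throw: [b5@11:R b2@12:L b1@13:R b4@14:L b3@16:L]
Beat 11 (R): throw ball5 h=6 -> lands@17:R; in-air after throw: [b2@12:L b1@13:R b4@14:L b3@16:L b5@17:R]
Beat 12 (L): throw ball2 h=8 -> lands@20:L; in-air after throw: [b1@13:R b4@14:L b3@16:L b5@17:R b2@20:L]
Ball 1: thrown@0 h=8 -> first land @8; rethrown@8 h=5 -> second land @13

Answer: 8 13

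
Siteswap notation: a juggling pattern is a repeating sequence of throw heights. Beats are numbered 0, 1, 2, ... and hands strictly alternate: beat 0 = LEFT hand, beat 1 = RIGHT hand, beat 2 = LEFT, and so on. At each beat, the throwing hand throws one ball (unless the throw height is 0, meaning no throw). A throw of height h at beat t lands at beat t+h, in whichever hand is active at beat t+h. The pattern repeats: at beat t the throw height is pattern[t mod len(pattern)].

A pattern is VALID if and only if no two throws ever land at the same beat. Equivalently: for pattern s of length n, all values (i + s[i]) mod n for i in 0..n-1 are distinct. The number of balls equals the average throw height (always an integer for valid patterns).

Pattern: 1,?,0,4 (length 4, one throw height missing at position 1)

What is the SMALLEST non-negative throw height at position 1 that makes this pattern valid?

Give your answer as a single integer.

Answer: 3

Derivation:
i=0: (0 + 1) mod 4 = 1
i=1: s[i]=? (unknown)
i=2: (2 + 0) mod 4 = 2
i=3: (3 + 4) mod 4 = 3
Known residues: [1, 2, 3]; need a permutation of 0..3, so missing residue r = 0
Need (1 + s) mod 4 = 0; smallest s = (0 - 1) mod 4 = 3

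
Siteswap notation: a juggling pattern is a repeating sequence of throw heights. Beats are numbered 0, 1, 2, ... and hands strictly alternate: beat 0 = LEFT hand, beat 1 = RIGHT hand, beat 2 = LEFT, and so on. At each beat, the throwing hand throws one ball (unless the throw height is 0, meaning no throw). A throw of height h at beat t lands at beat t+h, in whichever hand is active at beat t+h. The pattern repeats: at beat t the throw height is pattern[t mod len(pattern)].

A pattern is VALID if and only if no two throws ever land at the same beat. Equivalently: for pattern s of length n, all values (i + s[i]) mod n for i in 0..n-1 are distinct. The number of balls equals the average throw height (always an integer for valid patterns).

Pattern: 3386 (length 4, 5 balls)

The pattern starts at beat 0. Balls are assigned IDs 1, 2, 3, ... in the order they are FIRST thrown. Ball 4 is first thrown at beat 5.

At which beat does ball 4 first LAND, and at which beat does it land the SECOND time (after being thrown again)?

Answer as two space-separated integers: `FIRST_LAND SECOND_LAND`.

Answer: 8 11

Derivation:
Beat 0 (L): throw ball1 h=3 -> lands@3:R; in-air after throw: [b1@3:R]
Beat 1 (R): throw ball2 h=3 -> lands@4:L; in-air after throw: [b1@3:R b2@4:L]
Beat 2 (L): throw ball3 h=8 -> lands@10:L; in-air after throw: [b1@3:R b2@4:L b3@10:L]
Beat 3 (R): throw ball1 h=6 -> lands@9:R; in-air after throw: [b2@4:L b1@9:R b3@10:L]
Beat 4 (L): throw ball2 h=3 -> lands@7:R; in-air after throw: [b2@7:R b1@9:R b3@10:L]
Beat 5 (R): throw ball4 h=3 -> lands@8:L; in-air after throw: [b2@7:R b4@8:L b1@9:R b3@10:L]
Beat 6 (L): throw ball5 h=8 -> lands@14:L; in-air after throw: [b2@7:R b4@8:L b1@9:R b3@10:L b5@14:L]
Beat 7 (R): throw ball2 h=6 -> lands@13:R; in-air after throw: [b4@8:L b1@9:R b3@10:L b2@13:R b5@14:L]
Beat 8 (L): throw ball4 h=3 -> lands@11:R; in-air after throw: [b1@9:R b3@10:L b4@11:R b2@13:R b5@14:L]
Beat 9 (R): throw ball1 h=3 -> lands@12:L; in-air after throw: [b3@10:L b4@11:R b1@12:L b2@13:R b5@14:L]
Beat 10 (L): throw ball3 h=8 -> lands@18:L; in-air after throw: [b4@11:R b1@12:L b2@13:R b5@14:L b3@18:L]
Beat 11 (R): throw ball4 h=6 -> lands@17:R; in-air after throw: [b1@12:L b2@13:R b5@14:L b4@17:R b3@18:L]
Ball 4: thrown@5 h=3 -> first land @8; rethrown@8 h=3 -> second land @11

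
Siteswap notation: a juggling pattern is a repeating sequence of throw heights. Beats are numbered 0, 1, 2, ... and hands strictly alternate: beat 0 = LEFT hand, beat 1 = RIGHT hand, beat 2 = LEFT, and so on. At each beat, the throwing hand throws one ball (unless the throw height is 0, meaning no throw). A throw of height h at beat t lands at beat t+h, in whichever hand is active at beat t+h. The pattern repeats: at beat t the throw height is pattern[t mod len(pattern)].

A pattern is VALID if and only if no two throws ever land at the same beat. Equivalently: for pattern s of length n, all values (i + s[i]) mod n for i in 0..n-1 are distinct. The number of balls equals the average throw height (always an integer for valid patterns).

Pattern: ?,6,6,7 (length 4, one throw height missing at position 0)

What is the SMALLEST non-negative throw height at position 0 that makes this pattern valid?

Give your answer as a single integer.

i=0: s[i]=? (unknown)
i=1: (1 + 6) mod 4 = 3
i=2: (2 + 6) mod 4 = 0
i=3: (3 + 7) mod 4 = 2
Known residues: [0, 2, 3]; need a permutation of 0..3, so missing residue r = 1
Need (0 + s) mod 4 = 1; smallest s = (1 - 0) mod 4 = 1

Answer: 1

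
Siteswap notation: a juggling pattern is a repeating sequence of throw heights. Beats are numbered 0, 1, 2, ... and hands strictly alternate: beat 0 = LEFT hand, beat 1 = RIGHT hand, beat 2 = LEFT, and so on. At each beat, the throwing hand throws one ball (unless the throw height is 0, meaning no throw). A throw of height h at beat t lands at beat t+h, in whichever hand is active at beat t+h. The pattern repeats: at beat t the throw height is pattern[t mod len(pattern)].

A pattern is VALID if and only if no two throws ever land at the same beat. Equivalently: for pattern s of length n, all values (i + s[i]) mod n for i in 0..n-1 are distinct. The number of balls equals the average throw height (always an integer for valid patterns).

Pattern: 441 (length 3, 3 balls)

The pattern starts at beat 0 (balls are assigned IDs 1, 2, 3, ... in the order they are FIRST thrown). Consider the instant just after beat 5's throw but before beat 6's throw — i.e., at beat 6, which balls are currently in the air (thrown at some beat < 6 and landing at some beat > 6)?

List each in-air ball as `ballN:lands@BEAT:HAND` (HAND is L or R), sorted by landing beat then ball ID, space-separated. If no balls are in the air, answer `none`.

Answer: ball3:lands@7:R ball1:lands@8:L

Derivation:
Beat 0 (L): throw ball1 h=4 -> lands@4:L; in-air after throw: [b1@4:L]
Beat 1 (R): throw ball2 h=4 -> lands@5:R; in-air after throw: [b1@4:L b2@5:R]
Beat 2 (L): throw ball3 h=1 -> lands@3:R; in-air after throw: [b3@3:R b1@4:L b2@5:R]
Beat 3 (R): throw ball3 h=4 -> lands@7:R; in-air after throw: [b1@4:L b2@5:R b3@7:R]
Beat 4 (L): throw ball1 h=4 -> lands@8:L; in-air after throw: [b2@5:R b3@7:R b1@8:L]
Beat 5 (R): throw ball2 h=1 -> lands@6:L; in-air after throw: [b2@6:L b3@7:R b1@8:L]
Beat 6 (L): throw ball2 h=4 -> lands@10:L; in-air after throw: [b3@7:R b1@8:L b2@10:L]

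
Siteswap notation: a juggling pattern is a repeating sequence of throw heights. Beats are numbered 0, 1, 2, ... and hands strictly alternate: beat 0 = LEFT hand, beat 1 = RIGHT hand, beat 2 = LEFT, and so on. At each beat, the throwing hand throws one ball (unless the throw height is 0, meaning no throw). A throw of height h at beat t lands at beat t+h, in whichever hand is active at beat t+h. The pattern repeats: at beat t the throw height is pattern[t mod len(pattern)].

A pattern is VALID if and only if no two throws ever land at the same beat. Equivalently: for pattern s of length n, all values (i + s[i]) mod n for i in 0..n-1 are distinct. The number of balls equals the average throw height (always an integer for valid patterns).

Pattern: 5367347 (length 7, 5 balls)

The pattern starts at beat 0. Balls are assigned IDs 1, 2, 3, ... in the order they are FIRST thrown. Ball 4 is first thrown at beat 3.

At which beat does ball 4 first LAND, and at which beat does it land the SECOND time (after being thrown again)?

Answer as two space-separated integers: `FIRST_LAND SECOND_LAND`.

Beat 0 (L): throw ball1 h=5 -> lands@5:R; in-air after throw: [b1@5:R]
Beat 1 (R): throw ball2 h=3 -> lands@4:L; in-air after throw: [b2@4:L b1@5:R]
Beat 2 (L): throw ball3 h=6 -> lands@8:L; in-air after throw: [b2@4:L b1@5:R b3@8:L]
Beat 3 (R): throw ball4 h=7 -> lands@10:L; in-air after throw: [b2@4:L b1@5:R b3@8:L b4@10:L]
Beat 4 (L): throw ball2 h=3 -> lands@7:R; in-air after throw: [b1@5:R b2@7:R b3@8:L b4@10:L]
Beat 5 (R): throw ball1 h=4 -> lands@9:R; in-air after throw: [b2@7:R b3@8:L b1@9:R b4@10:L]
Beat 6 (L): throw ball5 h=7 -> lands@13:R; in-air after throw: [b2@7:R b3@8:L b1@9:R b4@10:L b5@13:R]
Beat 7 (R): throw ball2 h=5 -> lands@12:L; in-air after throw: [b3@8:L b1@9:R b4@10:L b2@12:L b5@13:R]
Beat 8 (L): throw ball3 h=3 -> lands@11:R; in-air after throw: [b1@9:R b4@10:L b3@11:R b2@12:L b5@13:R]
Beat 9 (R): throw ball1 h=6 -> lands@15:R; in-air after throw: [b4@10:L b3@11:R b2@12:L b5@13:R b1@15:R]
Beat 10 (L): throw ball4 h=7 -> lands@17:R; in-air after throw: [b3@11:R b2@12:L b5@13:R b1@15:R b4@17:R]
Beat 11 (R): throw ball3 h=3 -> lands@14:L; in-air after throw: [b2@12:L b5@13:R b3@14:L b1@15:R b4@17:R]
Beat 12 (L): throw ball2 h=4 -> lands@16:L; in-air after throw: [b5@13:R b3@14:L b1@15:R b2@16:L b4@17:R]
Beat 13 (R): throw ball5 h=7 -> lands@20:L; in-air after throw: [b3@14:L b1@15:R b2@16:L b4@17:R b5@20:L]
Beat 14 (L): throw ball3 h=5 -> lands@19:R; in-air after throw: [b1@15:R b2@16:L b4@17:R b3@19:R b5@20:L]
Beat 15 (R): throw ball1 h=3 -> lands@18:L; in-air after throw: [b2@16:L b4@17:R b1@18:L b3@19:R b5@20:L]
Beat 16 (L): throw ball2 h=6 -> lands@22:L; in-air after throw: [b4@17:R b1@18:L b3@19:R b5@20:L b2@22:L]
Beat 17 (R): throw ball4 h=7 -> lands@24:L; in-air after throw: [b1@18:L b3@19:R b5@20:L b2@22:L b4@24:L]
Ball 4: thrown@3 h=7 -> first land @10; rethrown@10 h=7 -> second land @17

Answer: 10 17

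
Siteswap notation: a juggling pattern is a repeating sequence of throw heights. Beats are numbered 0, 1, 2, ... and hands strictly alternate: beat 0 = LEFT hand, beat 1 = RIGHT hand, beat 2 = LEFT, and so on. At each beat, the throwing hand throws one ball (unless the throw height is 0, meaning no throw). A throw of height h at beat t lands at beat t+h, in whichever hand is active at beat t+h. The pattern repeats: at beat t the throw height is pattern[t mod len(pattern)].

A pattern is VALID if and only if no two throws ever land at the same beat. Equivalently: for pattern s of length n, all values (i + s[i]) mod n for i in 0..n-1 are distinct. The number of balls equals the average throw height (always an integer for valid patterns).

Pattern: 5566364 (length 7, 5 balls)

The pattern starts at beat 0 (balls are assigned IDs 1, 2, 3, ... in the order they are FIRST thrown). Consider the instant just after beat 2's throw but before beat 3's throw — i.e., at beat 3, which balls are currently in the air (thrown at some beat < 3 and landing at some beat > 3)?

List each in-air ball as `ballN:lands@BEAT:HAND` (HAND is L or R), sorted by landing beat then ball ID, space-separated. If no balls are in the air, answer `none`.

Answer: ball1:lands@5:R ball2:lands@6:L ball3:lands@8:L

Derivation:
Beat 0 (L): throw ball1 h=5 -> lands@5:R; in-air after throw: [b1@5:R]
Beat 1 (R): throw ball2 h=5 -> lands@6:L; in-air after throw: [b1@5:R b2@6:L]
Beat 2 (L): throw ball3 h=6 -> lands@8:L; in-air after throw: [b1@5:R b2@6:L b3@8:L]
Beat 3 (R): throw ball4 h=6 -> lands@9:R; in-air after throw: [b1@5:R b2@6:L b3@8:L b4@9:R]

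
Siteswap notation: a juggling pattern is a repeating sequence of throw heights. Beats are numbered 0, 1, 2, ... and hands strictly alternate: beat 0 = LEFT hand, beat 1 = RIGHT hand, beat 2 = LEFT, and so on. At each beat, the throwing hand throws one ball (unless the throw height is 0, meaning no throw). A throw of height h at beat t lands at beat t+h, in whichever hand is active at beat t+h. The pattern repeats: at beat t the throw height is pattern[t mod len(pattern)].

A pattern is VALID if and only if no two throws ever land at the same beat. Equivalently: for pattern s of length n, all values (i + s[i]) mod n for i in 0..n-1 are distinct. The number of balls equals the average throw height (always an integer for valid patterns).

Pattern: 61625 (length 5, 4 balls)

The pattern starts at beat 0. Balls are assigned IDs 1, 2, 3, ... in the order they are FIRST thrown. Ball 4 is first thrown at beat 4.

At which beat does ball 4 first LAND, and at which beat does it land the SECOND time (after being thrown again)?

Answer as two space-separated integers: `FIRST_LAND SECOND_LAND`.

Answer: 9 14

Derivation:
Beat 0 (L): throw ball1 h=6 -> lands@6:L; in-air after throw: [b1@6:L]
Beat 1 (R): throw ball2 h=1 -> lands@2:L; in-air after throw: [b2@2:L b1@6:L]
Beat 2 (L): throw ball2 h=6 -> lands@8:L; in-air after throw: [b1@6:L b2@8:L]
Beat 3 (R): throw ball3 h=2 -> lands@5:R; in-air after throw: [b3@5:R b1@6:L b2@8:L]
Beat 4 (L): throw ball4 h=5 -> lands@9:R; in-air after throw: [b3@5:R b1@6:L b2@8:L b4@9:R]
Beat 5 (R): throw ball3 h=6 -> lands@11:R; in-air after throw: [b1@6:L b2@8:L b4@9:R b3@11:R]
Beat 6 (L): throw ball1 h=1 -> lands@7:R; in-air after throw: [b1@7:R b2@8:L b4@9:R b3@11:R]
Beat 7 (R): throw ball1 h=6 -> lands@13:R; in-air after throw: [b2@8:L b4@9:R b3@11:R b1@13:R]
Beat 8 (L): throw ball2 h=2 -> lands@10:L; in-air after throw: [b4@9:R b2@10:L b3@11:R b1@13:R]
Beat 9 (R): throw ball4 h=5 -> lands@14:L; in-air after throw: [b2@10:L b3@11:R b1@13:R b4@14:L]
Beat 10 (L): throw ball2 h=6 -> lands@16:L; in-air after throw: [b3@11:R b1@13:R b4@14:L b2@16:L]
Beat 11 (R): throw ball3 h=1 -> lands@12:L; in-air after throw: [b3@12:L b1@13:R b4@14:L b2@16:L]
Beat 12 (L): throw ball3 h=6 -> lands@18:L; in-air after throw: [b1@13:R b4@14:L b2@16:L b3@18:L]
Beat 13 (R): throw ball1 h=2 -> lands@15:R; in-air after throw: [b4@14:L b1@15:R b2@16:L b3@18:L]
Beat 14 (L): throw ball4 h=5 -> lands@19:R; in-air after throw: [b1@15:R b2@16:L b3@18:L b4@19:R]
Ball 4: thrown@4 h=5 -> first land @9; rethrown@9 h=5 -> second land @14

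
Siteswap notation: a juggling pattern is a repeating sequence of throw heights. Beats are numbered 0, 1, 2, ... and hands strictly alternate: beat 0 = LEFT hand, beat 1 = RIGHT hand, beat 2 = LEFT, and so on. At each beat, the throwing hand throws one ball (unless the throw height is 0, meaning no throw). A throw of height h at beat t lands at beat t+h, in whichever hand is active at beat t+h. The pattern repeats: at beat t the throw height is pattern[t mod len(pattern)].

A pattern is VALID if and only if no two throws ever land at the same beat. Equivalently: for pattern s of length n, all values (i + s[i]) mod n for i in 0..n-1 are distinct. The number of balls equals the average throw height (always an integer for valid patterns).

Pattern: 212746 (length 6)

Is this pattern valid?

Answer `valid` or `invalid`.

Answer: invalid

Derivation:
i=0: (i + s[i]) mod n = (0 + 2) mod 6 = 2
i=1: (i + s[i]) mod n = (1 + 1) mod 6 = 2
i=2: (i + s[i]) mod n = (2 + 2) mod 6 = 4
i=3: (i + s[i]) mod n = (3 + 7) mod 6 = 4
i=4: (i + s[i]) mod n = (4 + 4) mod 6 = 2
i=5: (i + s[i]) mod n = (5 + 6) mod 6 = 5
Residues: [2, 2, 4, 4, 2, 5], distinct: False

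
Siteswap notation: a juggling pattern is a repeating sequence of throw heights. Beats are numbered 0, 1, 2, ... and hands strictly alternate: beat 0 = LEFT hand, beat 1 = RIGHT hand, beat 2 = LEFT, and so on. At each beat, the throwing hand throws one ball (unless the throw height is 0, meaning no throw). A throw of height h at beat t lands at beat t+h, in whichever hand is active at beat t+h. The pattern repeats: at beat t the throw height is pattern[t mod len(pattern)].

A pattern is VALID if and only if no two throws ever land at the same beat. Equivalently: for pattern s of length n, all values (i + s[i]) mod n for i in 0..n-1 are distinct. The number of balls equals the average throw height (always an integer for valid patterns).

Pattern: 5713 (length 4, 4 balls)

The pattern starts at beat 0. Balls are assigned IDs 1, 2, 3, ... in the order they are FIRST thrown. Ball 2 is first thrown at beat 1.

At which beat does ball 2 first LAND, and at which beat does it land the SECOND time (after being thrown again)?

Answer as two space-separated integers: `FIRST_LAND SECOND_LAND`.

Beat 0 (L): throw ball1 h=5 -> lands@5:R; in-air after throw: [b1@5:R]
Beat 1 (R): throw ball2 h=7 -> lands@8:L; in-air after throw: [b1@5:R b2@8:L]
Beat 2 (L): throw ball3 h=1 -> lands@3:R; in-air after throw: [b3@3:R b1@5:R b2@8:L]
Beat 3 (R): throw ball3 h=3 -> lands@6:L; in-air after throw: [b1@5:R b3@6:L b2@8:L]
Beat 4 (L): throw ball4 h=5 -> lands@9:R; in-air after throw: [b1@5:R b3@6:L b2@8:L b4@9:R]
Beat 5 (R): throw ball1 h=7 -> lands@12:L; in-air after throw: [b3@6:L b2@8:L b4@9:R b1@12:L]
Beat 6 (L): throw ball3 h=1 -> lands@7:R; in-air after throw: [b3@7:R b2@8:L b4@9:R b1@12:L]
Beat 7 (R): throw ball3 h=3 -> lands@10:L; in-air after throw: [b2@8:L b4@9:R b3@10:L b1@12:L]
Beat 8 (L): throw ball2 h=5 -> lands@13:R; in-air after throw: [b4@9:R b3@10:L b1@12:L b2@13:R]
Beat 9 (R): throw ball4 h=7 -> lands@16:L; in-air after throw: [b3@10:L b1@12:L b2@13:R b4@16:L]
Beat 10 (L): throw ball3 h=1 -> lands@11:R; in-air after throw: [b3@11:R b1@12:L b2@13:R b4@16:L]
Beat 11 (R): throw ball3 h=3 -> lands@14:L; in-air after throw: [b1@12:L b2@13:R b3@14:L b4@16:L]
Beat 12 (L): throw ball1 h=5 -> lands@17:R; in-air after throw: [b2@13:R b3@14:L b4@16:L b1@17:R]
Beat 13 (R): throw ball2 h=7 -> lands@20:L; in-air after throw: [b3@14:L b4@16:L b1@17:R b2@20:L]
Ball 2: thrown@1 h=7 -> first land @8; rethrown@8 h=5 -> second land @13

Answer: 8 13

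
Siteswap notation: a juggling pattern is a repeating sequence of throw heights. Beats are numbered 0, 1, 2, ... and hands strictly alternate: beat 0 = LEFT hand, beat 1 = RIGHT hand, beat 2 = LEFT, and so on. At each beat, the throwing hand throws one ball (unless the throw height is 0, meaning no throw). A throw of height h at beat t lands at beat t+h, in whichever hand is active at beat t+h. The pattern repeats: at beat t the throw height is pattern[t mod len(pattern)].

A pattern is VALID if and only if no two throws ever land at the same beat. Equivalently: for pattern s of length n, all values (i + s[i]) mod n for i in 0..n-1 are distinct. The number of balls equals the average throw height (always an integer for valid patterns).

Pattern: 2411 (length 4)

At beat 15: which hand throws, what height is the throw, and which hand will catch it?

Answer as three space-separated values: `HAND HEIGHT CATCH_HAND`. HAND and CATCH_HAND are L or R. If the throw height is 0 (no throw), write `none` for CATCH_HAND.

Answer: R 1 L

Derivation:
Beat 15: 15 mod 2 = 1, so hand = R
Throw height = pattern[15 mod 4] = pattern[3] = 1
Lands at beat 15+1=16, 16 mod 2 = 0, so catch hand = L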